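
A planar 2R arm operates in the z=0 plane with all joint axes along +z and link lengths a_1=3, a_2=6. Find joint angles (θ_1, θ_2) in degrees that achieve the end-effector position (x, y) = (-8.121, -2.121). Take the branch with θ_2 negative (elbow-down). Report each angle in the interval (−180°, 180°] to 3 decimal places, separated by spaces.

-134.991 -45.015

cos θ_2 = (70.4493−3²−6²)/(2·3·6) = 0.7069; θ_2 = -45.0148° (elbow-down)
β = atan2(-2.1210,-8.1210) = -165.3628°; ψ = atan2(-4.2437,7.2415) = -30.3714°
θ_1 = β − ψ = -134.9913°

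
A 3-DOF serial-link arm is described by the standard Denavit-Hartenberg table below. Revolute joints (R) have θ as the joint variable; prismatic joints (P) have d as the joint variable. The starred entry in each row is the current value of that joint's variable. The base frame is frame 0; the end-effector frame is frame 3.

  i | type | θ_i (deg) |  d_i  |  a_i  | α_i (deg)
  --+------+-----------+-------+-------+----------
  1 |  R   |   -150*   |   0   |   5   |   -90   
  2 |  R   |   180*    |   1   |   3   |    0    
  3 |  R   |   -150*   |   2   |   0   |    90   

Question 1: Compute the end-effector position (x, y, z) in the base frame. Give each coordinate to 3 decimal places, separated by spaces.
after link 1: o_1 = (-4.3301, -2.5000, 0.0000)
after link 2: o_2 = (-1.2321, -1.8660, -0.0000)
after link 3: o_3 = (-0.2321, -3.5981, -0.0000)

-0.232 -3.598 -0.000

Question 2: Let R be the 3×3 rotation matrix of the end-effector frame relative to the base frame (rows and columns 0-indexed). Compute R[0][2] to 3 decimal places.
End-effector z-axis (col 2 of R) = (-0.4330,-0.2500,0.8660)
R[0][2] = -0.4330

-0.433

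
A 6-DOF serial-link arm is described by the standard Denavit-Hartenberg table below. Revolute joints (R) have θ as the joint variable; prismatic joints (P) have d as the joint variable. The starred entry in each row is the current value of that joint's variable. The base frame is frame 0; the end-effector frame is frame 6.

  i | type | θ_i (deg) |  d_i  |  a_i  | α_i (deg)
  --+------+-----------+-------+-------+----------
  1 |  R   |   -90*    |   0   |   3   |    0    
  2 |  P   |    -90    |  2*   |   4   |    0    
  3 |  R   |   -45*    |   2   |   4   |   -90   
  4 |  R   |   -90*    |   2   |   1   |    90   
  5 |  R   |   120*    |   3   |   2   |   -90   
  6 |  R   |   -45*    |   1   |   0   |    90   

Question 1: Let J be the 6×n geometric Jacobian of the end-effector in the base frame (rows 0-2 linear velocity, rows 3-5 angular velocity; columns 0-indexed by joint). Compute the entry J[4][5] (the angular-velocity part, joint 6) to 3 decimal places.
axis z_5 = (0.3536,0.3536,-0.8660); lever o_n−o_5 = (0.3536,0.3536,-0.8660)
cross product → J_v[:, 5] = (0.0000,-0.0000,0.0000)
J_ω[:, 5] = z_5
entry J[4][5] = 0.3536

0.354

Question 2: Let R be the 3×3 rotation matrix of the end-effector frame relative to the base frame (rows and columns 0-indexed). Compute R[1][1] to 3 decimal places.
End-effector y-axis (col 1 of R) = (0.3536,0.3536,-0.8660)
R[1][1] = 0.3536

0.354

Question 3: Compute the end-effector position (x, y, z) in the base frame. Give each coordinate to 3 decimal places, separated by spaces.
-6.993 -4.578 3.134

after link 1: o_1 = (0.0000, -3.0000, 0.0000)
after link 2: o_2 = (-4.0000, -3.0000, 2.0000)
after link 3: o_3 = (-6.8284, -0.1716, 4.0000)
after link 4: o_4 = (-8.2426, -1.5858, 5.0000)
after link 5: o_5 = (-7.3461, -4.9319, 4.0000)
after link 6: o_6 = (-6.9925, -4.5783, 3.1340)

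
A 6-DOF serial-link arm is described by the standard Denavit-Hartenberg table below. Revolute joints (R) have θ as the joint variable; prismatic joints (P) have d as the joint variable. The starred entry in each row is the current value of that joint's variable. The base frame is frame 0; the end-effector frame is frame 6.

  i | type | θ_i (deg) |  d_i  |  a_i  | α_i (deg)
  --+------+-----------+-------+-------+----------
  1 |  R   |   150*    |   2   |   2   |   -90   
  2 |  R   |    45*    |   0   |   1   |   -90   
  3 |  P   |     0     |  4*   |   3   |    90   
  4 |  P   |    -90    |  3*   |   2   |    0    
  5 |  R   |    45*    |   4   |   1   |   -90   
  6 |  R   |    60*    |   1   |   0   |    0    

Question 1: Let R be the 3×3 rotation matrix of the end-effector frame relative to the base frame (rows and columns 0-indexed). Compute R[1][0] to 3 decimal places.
End-effector x-axis (col 0 of R) = (-0.0000,1.0000,0.0000)
R[1][0] = 1.0000

1.000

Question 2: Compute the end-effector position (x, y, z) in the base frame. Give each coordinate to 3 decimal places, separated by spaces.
-7.323 -3.855 -3.243

after link 1: o_1 = (-1.7321, 1.0000, 2.0000)
after link 2: o_2 = (-2.3444, 1.3536, 1.2929)
after link 3: o_3 = (-1.7321, 1.0000, -3.6569)
after link 4: o_4 = (-4.4568, -0.8910, -2.2426)
after link 5: o_5 = (-7.3228, -3.8551, -2.2426)
after link 6: o_6 = (-7.3228, -3.8551, -3.2426)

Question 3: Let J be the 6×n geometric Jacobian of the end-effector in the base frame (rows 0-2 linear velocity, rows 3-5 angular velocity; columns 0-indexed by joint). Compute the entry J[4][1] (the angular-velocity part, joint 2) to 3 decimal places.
-0.866

axis z_1 = (-0.5000,-0.8660,0.0000); lever o_n−o_1 = (-5.5908,-4.8551,-5.2426)
cross product → J_v[:, 1] = (4.5403,-2.6213,-2.4142)
J_ω[:, 1] = z_1
entry J[4][1] = -0.8660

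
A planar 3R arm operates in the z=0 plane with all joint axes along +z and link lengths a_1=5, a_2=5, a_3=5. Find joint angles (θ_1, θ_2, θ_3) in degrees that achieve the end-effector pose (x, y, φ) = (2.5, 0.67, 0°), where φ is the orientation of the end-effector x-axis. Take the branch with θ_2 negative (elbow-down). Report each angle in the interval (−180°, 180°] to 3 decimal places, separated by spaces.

-120.003 -150.000 -89.997

wrist centre = target − a_3·(cos φ, sin φ) = (-2.5000, 0.6700)
cos θ_2 = (6.6989−5²−5²)/(2·5·5) = -0.8660; θ_2 = -149.9996° (elbow-down)
β = atan2(0.6700,-2.5000) = 164.9973°; ψ = atan2(-2.5000,0.6699) = -74.9998°
θ_1 = β − ψ = 239.9971°
θ_3 = φ − θ_1 − θ_2 = -89.9975° (wrapped to (-180°,180°])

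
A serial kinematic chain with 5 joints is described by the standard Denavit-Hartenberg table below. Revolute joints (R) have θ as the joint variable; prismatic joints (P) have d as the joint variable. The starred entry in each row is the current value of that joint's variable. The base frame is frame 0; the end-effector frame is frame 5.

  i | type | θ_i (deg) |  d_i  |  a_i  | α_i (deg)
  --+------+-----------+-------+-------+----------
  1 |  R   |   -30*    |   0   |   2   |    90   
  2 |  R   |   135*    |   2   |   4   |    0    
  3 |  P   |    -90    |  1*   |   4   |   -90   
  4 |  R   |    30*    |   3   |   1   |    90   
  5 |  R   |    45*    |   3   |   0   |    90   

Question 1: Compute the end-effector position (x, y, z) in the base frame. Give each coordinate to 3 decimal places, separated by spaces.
after link 1: o_1 = (1.7321, -1.0000, 0.0000)
after link 2: o_2 = (-1.7174, -1.3178, 2.8284)
after link 3: o_3 = (0.2321, -3.5981, 5.6569)
after link 4: o_4 = (-0.8247, -2.4106, 8.3905)
after link 5: o_5 = (-1.2052, -5.1909, 9.4512)

-1.205 -5.191 9.451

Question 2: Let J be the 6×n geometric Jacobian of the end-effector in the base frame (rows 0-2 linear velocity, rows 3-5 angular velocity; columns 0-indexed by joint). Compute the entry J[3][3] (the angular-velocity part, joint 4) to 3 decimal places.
axis z_3 = (-0.6124,0.3536,0.7071); lever o_n−o_3 = (-1.4373,-1.5928,3.7944)
cross product → J_v[:, 3] = (2.4678,1.3073,1.4836)
J_ω[:, 3] = z_3
entry J[3][3] = -0.6124

-0.612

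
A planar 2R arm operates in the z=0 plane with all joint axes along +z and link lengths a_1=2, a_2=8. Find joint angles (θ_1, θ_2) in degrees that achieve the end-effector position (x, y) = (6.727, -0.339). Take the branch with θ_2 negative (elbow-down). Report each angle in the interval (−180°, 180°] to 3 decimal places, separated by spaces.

cos θ_2 = (45.3675−2²−8²)/(2·2·8) = -0.7073; θ_2 = -135.0130° (elbow-down)
β = atan2(-0.3390,6.7270) = -2.8849°; ψ = atan2(-5.6556,-3.6581) = -122.8956°
θ_1 = β − ψ = 120.0107°

120.011 -135.013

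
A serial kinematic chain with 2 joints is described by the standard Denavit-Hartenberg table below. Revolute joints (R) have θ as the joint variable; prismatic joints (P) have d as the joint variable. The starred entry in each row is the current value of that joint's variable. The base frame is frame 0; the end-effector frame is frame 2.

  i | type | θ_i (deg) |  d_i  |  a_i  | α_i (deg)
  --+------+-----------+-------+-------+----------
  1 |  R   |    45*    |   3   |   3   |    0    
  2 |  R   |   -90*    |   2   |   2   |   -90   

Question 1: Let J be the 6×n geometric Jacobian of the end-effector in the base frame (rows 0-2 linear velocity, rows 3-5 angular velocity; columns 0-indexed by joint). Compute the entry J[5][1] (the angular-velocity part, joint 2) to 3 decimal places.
1.000

axis z_1 = (0.0000,0.0000,1.0000); lever o_n−o_1 = (1.4142,-1.4142,2.0000)
cross product → J_v[:, 1] = (1.4142,1.4142,-0.0000)
J_ω[:, 1] = z_1
entry J[5][1] = 1.0000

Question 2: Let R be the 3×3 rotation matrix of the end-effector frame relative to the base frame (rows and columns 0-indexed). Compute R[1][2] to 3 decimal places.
End-effector z-axis (col 2 of R) = (0.7071,0.7071,0.0000)
R[1][2] = 0.7071

0.707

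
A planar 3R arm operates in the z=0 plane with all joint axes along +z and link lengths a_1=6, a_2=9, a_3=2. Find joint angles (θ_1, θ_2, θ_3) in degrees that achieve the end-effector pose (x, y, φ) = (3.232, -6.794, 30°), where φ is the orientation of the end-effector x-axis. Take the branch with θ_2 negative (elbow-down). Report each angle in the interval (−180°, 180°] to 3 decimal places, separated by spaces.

0.002 -120.002 150.000

wrist centre = target − a_3·(cos φ, sin φ) = (1.4999, -7.7940)
cos θ_2 = (62.9963−6²−9²)/(2·6·9) = -0.5000; θ_2 = -120.0023° (elbow-down)
β = atan2(-7.7940,1.4999) = -79.1067°; ψ = atan2(-7.7940,1.4997) = -79.1086°
θ_1 = β − ψ = 0.0019°
θ_3 = φ − θ_1 − θ_2 = 150.0004° (wrapped to (-180°,180°])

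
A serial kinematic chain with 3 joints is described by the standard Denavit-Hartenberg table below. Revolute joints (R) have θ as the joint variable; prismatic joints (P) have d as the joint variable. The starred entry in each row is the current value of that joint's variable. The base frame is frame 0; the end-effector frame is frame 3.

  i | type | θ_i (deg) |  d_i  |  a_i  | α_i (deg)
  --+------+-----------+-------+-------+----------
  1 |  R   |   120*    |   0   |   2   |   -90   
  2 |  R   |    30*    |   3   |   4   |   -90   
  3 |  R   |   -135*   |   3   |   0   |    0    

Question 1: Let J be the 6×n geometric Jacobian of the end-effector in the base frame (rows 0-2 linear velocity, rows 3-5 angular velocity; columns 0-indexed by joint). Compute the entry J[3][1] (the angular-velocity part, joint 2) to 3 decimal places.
-0.866

axis z_1 = (-0.8660,-0.5000,0.0000); lever o_n−o_1 = (-3.5801,0.2010,-4.5981)
cross product → J_v[:, 1] = (2.2990,-3.9821,-1.9641)
J_ω[:, 1] = z_1
entry J[3][1] = -0.8660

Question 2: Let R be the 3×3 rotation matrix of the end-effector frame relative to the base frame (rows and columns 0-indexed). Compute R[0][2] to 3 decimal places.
0.250

End-effector z-axis (col 2 of R) = (0.2500,-0.4330,-0.8660)
R[0][2] = 0.2500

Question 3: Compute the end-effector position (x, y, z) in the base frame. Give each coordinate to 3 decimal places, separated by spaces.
-4.580 1.933 -4.598

after link 1: o_1 = (-1.0000, 1.7321, 0.0000)
after link 2: o_2 = (-5.3301, 3.2321, -2.0000)
after link 3: o_3 = (-4.5801, 1.9330, -4.5981)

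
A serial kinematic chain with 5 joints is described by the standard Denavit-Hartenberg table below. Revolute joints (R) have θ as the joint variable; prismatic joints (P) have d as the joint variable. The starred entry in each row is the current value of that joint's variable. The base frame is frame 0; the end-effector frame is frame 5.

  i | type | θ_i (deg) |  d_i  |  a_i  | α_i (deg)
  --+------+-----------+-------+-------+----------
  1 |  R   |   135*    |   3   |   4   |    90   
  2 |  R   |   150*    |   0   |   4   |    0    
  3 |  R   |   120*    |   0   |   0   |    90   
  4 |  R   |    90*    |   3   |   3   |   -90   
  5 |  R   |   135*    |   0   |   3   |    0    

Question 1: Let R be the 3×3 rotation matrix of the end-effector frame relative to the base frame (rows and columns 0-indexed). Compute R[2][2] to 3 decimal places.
1.000

End-effector z-axis (col 2 of R) = (-0.0000,0.0000,1.0000)
R[2][2] = 1.0000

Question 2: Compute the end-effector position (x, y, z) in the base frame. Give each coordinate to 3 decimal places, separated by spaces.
0.864 0.379 5.000

after link 1: o_1 = (-2.8284, 2.8284, 3.0000)
after link 2: o_2 = (-0.3789, 0.3789, 5.0000)
after link 3: o_3 = (-0.3789, 0.3789, 5.0000)
after link 4: o_4 = (3.8637, 0.3789, 5.0000)
after link 5: o_5 = (0.8637, 0.3789, 5.0000)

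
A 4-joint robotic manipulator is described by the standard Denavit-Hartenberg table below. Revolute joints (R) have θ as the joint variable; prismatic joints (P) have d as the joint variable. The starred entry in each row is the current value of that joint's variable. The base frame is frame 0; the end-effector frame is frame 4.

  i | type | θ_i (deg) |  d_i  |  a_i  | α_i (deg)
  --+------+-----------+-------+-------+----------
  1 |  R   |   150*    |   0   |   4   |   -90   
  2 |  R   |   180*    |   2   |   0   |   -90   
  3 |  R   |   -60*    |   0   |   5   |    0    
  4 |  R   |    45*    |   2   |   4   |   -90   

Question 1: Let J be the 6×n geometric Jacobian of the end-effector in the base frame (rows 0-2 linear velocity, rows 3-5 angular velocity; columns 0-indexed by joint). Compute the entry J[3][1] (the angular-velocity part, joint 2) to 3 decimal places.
axis z_1 = (-0.5000,-0.8660,0.0000); lever o_n−o_1 = (1.8284,-9.5605,2.0000)
cross product → J_v[:, 1] = (-1.7321,1.0000,6.3637)
J_ω[:, 1] = z_1
entry J[3][1] = -0.5000

-0.500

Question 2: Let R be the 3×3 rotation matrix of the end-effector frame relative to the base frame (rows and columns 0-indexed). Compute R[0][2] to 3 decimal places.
0.707

End-effector z-axis (col 2 of R) = (0.7071,0.7071,0.0000)
R[0][2] = 0.7071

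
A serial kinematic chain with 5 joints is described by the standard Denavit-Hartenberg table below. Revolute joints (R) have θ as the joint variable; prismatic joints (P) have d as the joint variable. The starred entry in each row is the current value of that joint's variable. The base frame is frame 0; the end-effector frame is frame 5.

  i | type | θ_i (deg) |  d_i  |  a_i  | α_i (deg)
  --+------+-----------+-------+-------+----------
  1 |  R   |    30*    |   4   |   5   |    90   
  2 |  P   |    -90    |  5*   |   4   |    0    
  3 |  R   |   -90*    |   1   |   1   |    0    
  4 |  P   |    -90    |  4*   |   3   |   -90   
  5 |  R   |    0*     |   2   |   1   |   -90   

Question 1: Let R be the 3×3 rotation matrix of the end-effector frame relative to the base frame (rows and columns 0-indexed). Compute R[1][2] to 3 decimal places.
End-effector z-axis (col 2 of R) = (-0.5000,0.8660,-0.0000)
R[1][2] = 0.8660

0.866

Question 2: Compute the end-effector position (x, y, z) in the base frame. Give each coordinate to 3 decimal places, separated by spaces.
after link 1: o_1 = (4.3301, 2.5000, 4.0000)
after link 2: o_2 = (6.8301, -1.8301, 0.0000)
after link 3: o_3 = (6.4641, -3.1962, 0.0000)
after link 4: o_4 = (8.4641, -6.6603, 3.0000)
after link 5: o_5 = (6.7321, -7.6603, 4.0000)

6.732 -7.660 4.000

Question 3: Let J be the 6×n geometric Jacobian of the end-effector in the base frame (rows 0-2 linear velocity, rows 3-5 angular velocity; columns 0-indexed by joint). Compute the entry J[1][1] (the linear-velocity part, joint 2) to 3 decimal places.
prismatic axis z_1 = (0.5000,-0.8660,0.0000)
J_v[:, 1] = z_1; J_ω[:, 1] = (0,0,0)
entry J[1][1] = -0.8660

-0.866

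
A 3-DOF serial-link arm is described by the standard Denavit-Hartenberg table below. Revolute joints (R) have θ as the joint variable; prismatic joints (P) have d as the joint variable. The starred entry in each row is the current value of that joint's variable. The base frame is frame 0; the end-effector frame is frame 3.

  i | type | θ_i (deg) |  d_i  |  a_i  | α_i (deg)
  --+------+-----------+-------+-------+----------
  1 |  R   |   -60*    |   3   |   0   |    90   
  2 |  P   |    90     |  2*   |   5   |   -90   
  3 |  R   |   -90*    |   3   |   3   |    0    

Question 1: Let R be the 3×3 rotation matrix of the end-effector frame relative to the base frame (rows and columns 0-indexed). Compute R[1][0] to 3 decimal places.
End-effector x-axis (col 0 of R) = (-0.8660,-0.5000,0.0000)
R[1][0] = -0.5000

-0.500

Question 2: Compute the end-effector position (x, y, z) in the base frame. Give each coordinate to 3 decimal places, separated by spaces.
after link 1: o_1 = (0.0000, 0.0000, 3.0000)
after link 2: o_2 = (-1.7321, -1.0000, 8.0000)
after link 3: o_3 = (-5.8301, 0.0981, 8.0000)

-5.830 0.098 8.000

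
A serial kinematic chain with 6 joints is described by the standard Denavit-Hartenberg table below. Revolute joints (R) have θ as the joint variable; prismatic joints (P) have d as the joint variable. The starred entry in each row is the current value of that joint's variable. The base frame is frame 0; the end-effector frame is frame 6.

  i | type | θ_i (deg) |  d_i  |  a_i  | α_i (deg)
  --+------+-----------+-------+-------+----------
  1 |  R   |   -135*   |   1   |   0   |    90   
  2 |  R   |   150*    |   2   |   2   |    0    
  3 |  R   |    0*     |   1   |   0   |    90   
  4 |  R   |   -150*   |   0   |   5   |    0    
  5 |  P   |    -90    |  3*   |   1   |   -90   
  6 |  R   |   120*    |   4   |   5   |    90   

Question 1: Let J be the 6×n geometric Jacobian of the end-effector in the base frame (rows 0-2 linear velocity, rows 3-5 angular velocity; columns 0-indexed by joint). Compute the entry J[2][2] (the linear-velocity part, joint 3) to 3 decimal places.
axis z_2 = (-0.7071,0.7071,0.0000); lever o_n−o_2 = (-0.4500,-7.2369,-4.6740)
cross product → J_v[:, 2] = (-3.3050,-3.3050,5.4354)
J_ω[:, 2] = z_2
entry J[2][2] = 5.4354

5.435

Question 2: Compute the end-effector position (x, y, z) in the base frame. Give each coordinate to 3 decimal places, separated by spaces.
-0.639 -4.598 -2.674

after link 1: o_1 = (0.0000, 0.0000, 1.0000)
after link 2: o_2 = (-0.1895, 2.6390, 2.0000)
after link 3: o_3 = (-0.8966, 3.3461, 2.0000)
after link 4: o_4 = (-1.7805, -1.0734, -0.1651)
after link 5: o_5 = (-3.7597, -1.8278, 2.1830)
after link 6: o_6 = (-0.6395, -4.5979, -2.6740)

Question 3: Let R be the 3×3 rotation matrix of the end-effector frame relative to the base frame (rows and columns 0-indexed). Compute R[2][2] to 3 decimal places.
End-effector z-axis (col 2 of R) = (-0.6187,0.4419,-0.6495)
R[2][2] = -0.6495

-0.650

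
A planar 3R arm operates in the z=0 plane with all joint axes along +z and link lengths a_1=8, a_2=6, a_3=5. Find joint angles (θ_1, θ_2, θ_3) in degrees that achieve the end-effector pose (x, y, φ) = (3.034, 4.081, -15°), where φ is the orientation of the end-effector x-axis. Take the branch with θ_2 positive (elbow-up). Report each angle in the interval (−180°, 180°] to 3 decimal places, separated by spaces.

wrist centre = target − a_3·(cos φ, sin φ) = (-1.7956, 5.3751)
cos θ_2 = (32.1159−8²−6²)/(2·8·6) = -0.7071; θ_2 = 135.0015° (elbow-up)
β = atan2(5.3751,-1.7956) = 108.4727°; ψ = atan2(4.2425,3.7572) = 48.4714°
θ_1 = β − ψ = 60.0012°
θ_3 = φ − θ_1 − θ_2 = 149.9972° (wrapped to (-180°,180°])

60.001 135.002 149.997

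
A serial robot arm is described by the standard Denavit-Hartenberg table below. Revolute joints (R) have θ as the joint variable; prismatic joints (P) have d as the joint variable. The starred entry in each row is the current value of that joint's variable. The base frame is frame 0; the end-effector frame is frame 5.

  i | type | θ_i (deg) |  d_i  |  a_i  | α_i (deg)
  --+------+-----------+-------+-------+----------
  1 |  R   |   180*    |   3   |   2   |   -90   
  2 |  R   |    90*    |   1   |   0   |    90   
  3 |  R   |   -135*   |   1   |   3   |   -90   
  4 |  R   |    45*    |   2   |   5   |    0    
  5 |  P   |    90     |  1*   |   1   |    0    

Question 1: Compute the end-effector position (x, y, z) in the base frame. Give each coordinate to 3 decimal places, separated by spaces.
after link 1: o_1 = (-2.0000, 0.0000, 3.0000)
after link 2: o_2 = (-2.0000, -1.0000, 3.0000)
after link 3: o_3 = (-3.0000, 1.1213, 5.1213)
after link 4: o_4 = (0.5355, 5.0355, 6.2071)
after link 5: o_5 = (1.2426, 5.2426, 5.0000)

1.243 5.243 5.000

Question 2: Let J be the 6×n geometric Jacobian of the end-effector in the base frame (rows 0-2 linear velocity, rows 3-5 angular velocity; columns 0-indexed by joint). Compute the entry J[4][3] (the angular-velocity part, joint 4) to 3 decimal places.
axis z_3 = (-0.0000,0.7071,-0.7071); lever o_n−o_3 = (4.2426,4.1213,-0.1213)
cross product → J_v[:, 3] = (2.8284,-3.0000,-3.0000)
J_ω[:, 3] = z_3
entry J[4][3] = 0.7071

0.707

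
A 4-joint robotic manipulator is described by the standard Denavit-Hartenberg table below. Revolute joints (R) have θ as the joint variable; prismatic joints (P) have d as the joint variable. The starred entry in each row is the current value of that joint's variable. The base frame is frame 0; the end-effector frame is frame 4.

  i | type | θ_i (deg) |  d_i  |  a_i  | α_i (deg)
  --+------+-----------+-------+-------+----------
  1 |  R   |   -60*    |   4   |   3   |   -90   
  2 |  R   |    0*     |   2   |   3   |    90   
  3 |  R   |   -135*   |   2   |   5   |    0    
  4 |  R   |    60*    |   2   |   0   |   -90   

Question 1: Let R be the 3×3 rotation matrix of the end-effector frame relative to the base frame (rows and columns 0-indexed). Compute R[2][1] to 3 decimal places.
-1.000

End-effector y-axis (col 1 of R) = (0.0000,-0.0000,-1.0000)
R[2][1] = -1.0000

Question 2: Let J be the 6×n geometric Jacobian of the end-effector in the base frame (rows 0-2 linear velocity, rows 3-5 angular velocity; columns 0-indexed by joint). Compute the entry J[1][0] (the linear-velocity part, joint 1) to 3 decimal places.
axis z_0 = ẑ; lever o_n−o_0 = (-0.0976,-2.9021,8.0000)
cross product → J_v[:, 0] = (2.9021,-0.0976,0.0000)
J_ω[:, 0] = z_0
entry J[1][0] = -0.0976

-0.098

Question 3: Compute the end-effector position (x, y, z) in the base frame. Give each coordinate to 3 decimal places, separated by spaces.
after link 1: o_1 = (1.5000, -2.5981, 4.0000)
after link 2: o_2 = (4.7321, -4.1962, 4.0000)
after link 3: o_3 = (-0.0976, -2.9021, 6.0000)
after link 4: o_4 = (-0.0976, -2.9021, 8.0000)

-0.098 -2.902 8.000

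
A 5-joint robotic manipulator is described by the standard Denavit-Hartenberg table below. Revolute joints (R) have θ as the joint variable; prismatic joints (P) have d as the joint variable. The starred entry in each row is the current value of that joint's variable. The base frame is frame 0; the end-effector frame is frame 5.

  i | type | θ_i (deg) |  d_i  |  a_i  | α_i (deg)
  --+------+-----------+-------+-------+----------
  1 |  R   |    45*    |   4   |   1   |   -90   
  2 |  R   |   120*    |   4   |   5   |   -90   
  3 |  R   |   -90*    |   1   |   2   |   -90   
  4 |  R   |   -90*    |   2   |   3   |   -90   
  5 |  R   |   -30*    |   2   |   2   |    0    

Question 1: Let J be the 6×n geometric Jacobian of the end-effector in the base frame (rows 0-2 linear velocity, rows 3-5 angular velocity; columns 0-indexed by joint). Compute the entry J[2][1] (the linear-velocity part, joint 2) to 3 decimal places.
8.964

axis z_1 = (-0.7071,0.7071,0.0000); lever o_n−o_1 = (-11.9954,-0.6817,-4.0622)
cross product → J_v[:, 1] = (-2.8724,-2.8724,8.9641)
J_ω[:, 1] = z_1
entry J[2][1] = 8.9641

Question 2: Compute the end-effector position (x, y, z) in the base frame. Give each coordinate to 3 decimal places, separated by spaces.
-11.288 0.025 -0.062

after link 1: o_1 = (0.7071, 0.7071, 4.0000)
after link 2: o_2 = (-3.8891, 1.7678, -0.3301)
after link 3: o_3 = (-5.9157, 2.5696, 0.1699)
after link 4: o_4 = (-8.4599, 0.0254, -0.0622)
after link 5: o_5 = (-11.2883, 0.0254, -0.0622)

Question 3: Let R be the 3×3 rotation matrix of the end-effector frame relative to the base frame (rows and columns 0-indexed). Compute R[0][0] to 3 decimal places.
-0.707

End-effector x-axis (col 0 of R) = (-0.7071,-0.7071,-0.0000)
R[0][0] = -0.7071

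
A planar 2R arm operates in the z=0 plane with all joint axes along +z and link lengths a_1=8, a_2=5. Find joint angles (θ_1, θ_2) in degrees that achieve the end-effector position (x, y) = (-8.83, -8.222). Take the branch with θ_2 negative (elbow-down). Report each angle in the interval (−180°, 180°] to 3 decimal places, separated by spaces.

cos θ_2 = (145.5702−8²−5²)/(2·8·5) = 0.7071; θ_2 = -44.9983° (elbow-down)
β = atan2(-8.2220,-8.8300) = -137.0421°; ψ = atan2(-3.5354,11.5356) = -17.0392°
θ_1 = β − ψ = -120.0028°

-120.003 -44.998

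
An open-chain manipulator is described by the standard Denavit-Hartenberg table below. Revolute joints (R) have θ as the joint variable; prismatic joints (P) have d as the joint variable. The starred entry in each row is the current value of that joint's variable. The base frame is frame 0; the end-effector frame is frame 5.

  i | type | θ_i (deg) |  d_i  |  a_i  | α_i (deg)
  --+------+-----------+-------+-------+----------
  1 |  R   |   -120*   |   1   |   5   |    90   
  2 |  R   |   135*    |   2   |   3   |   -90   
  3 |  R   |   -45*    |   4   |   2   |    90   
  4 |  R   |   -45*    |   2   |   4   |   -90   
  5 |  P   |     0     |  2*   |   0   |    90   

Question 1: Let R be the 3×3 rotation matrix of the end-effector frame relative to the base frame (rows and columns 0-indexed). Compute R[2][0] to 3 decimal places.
0.854

End-effector x-axis (col 0 of R) = (-0.5062,0.1232,0.8536)
R[2][0] = 0.8536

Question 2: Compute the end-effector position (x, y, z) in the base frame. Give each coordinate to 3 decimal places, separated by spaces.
-6.244 4.842 3.414

after link 1: o_1 = (-2.5000, -4.3301, 1.0000)
after link 2: o_2 = (-3.1714, -1.4930, 3.1213)
after link 3: o_3 = (-2.4819, 2.5296, 1.2929)
after link 4: o_4 = (-6.2316, 2.8634, 3.7071)
after link 5: o_5 = (-6.2441, 4.8418, 3.4142)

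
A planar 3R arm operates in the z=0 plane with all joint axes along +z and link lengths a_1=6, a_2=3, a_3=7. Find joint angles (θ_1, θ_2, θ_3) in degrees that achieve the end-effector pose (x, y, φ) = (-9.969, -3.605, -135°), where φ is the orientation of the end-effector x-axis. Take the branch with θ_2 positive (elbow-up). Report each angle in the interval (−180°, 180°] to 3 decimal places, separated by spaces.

wrist centre = target − a_3·(cos φ, sin φ) = (-5.0193, 1.3447)
cos θ_2 = (27.0012−6²−3²)/(2·6·3) = -0.5000; θ_2 = 119.9977° (elbow-up)
β = atan2(1.3447,-5.0193) = 165.0017°; ψ = atan2(2.5981,4.5001) = 30.0000°
θ_1 = β − ψ = 135.0017°
θ_3 = φ − θ_1 − θ_2 = -29.9994° (wrapped to (-180°,180°])

135.002 119.998 -29.999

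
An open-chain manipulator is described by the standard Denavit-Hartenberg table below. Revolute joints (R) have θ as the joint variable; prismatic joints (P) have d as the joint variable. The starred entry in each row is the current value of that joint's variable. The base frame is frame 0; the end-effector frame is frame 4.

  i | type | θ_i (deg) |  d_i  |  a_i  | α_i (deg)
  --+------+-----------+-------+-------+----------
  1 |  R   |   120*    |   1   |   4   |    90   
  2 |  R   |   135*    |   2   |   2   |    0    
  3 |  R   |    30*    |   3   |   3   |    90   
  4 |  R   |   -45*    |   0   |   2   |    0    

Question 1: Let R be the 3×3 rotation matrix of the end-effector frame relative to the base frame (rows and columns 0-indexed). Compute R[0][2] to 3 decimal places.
End-effector z-axis (col 2 of R) = (-0.1294,0.2241,0.9659)
R[0][2] = -0.1294

-0.129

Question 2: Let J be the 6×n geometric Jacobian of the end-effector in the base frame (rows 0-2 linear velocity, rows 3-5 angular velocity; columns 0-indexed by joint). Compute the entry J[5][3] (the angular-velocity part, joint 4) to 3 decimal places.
0.966

axis z_3 = (-0.1294,0.2241,0.9659); lever o_n−o_3 = (-0.5417,-1.8901,0.3660)
cross product → J_v[:, 3] = (1.9078,-0.4759,0.3660)
J_ω[:, 3] = z_3
entry J[5][3] = 0.9659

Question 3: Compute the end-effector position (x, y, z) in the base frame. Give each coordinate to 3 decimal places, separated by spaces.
after link 1: o_1 = (-2.0000, 3.4641, 1.0000)
after link 2: o_2 = (0.4392, 3.2394, 2.4142)
after link 3: o_3 = (4.4861, 2.2298, 3.1907)
after link 4: o_4 = (3.9444, 0.3397, 3.5567)

3.944 0.340 3.557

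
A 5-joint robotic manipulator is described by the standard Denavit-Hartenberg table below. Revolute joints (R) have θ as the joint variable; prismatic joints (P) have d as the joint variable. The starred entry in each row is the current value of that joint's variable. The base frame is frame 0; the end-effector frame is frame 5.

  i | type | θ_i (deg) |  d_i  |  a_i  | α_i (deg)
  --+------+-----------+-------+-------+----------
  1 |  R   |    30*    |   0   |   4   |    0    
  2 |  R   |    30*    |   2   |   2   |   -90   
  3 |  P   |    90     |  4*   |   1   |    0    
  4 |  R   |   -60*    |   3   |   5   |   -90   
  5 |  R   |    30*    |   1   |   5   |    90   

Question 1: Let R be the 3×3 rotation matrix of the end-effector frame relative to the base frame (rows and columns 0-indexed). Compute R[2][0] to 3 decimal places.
-0.433

End-effector x-axis (col 0 of R) = (0.8080,0.3995,-0.4330)
R[2][0] = -0.4330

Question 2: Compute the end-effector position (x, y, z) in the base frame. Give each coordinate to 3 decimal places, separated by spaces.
4.357 12.547 -4.531

after link 1: o_1 = (3.4641, 2.0000, 0.0000)
after link 2: o_2 = (4.4641, 3.7321, 2.0000)
after link 3: o_3 = (1.0000, 5.7321, 1.0000)
after link 4: o_4 = (0.5670, 10.9821, -1.5000)
after link 5: o_5 = (4.3571, 12.5466, -4.5311)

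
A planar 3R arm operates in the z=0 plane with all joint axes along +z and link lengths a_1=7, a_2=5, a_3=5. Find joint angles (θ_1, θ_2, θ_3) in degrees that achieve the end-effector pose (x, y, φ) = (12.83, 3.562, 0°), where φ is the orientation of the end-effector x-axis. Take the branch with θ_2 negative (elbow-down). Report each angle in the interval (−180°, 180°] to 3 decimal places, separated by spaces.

60.000 -90.003 30.002

wrist centre = target − a_3·(cos φ, sin φ) = (7.8300, 3.5620)
cos θ_2 = (73.9967−7²−5²)/(2·7·5) = -0.0000; θ_2 = -90.0027° (elbow-down)
β = atan2(3.5620,7.8300) = 24.4616°; ψ = atan2(-5.0000,6.9998) = -35.5386°
θ_1 = β − ψ = 60.0002°
θ_3 = φ − θ_1 − θ_2 = 30.0025° (wrapped to (-180°,180°])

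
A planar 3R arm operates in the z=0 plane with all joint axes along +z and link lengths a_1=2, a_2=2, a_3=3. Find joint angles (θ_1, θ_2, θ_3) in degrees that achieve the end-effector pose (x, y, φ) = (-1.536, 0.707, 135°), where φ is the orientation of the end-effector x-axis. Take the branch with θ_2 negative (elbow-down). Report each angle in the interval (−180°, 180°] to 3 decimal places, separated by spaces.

-0.016 -135.002 -89.981

wrist centre = target − a_3·(cos φ, sin φ) = (0.5853, -1.4143)
cos θ_2 = (2.3429−2²−2²)/(2·2·2) = -0.7071; θ_2 = -135.0025° (elbow-down)
β = atan2(-1.4143,0.5853) = -67.5176°; ψ = atan2(-1.4142,0.5857) = -67.5012°
θ_1 = β − ψ = -0.0164°
θ_3 = φ − θ_1 − θ_2 = -89.9811° (wrapped to (-180°,180°])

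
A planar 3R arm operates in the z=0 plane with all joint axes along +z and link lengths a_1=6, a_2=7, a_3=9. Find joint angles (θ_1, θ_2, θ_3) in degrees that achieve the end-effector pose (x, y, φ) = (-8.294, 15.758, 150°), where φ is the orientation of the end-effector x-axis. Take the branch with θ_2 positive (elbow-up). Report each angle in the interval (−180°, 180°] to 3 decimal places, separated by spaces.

59.996 60.006 29.998

wrist centre = target − a_3·(cos φ, sin φ) = (-0.4998, 11.2580)
cos θ_2 = (126.9923−6²−7²)/(2·6·7) = 0.4999; θ_2 = 60.0060° (elbow-up)
β = atan2(11.2580,-0.4998) = 92.5418°; ψ = atan2(6.0625,9.4994) = 32.5463°
θ_1 = β − ψ = 59.9956°
θ_3 = φ − θ_1 − θ_2 = 29.9984° (wrapped to (-180°,180°])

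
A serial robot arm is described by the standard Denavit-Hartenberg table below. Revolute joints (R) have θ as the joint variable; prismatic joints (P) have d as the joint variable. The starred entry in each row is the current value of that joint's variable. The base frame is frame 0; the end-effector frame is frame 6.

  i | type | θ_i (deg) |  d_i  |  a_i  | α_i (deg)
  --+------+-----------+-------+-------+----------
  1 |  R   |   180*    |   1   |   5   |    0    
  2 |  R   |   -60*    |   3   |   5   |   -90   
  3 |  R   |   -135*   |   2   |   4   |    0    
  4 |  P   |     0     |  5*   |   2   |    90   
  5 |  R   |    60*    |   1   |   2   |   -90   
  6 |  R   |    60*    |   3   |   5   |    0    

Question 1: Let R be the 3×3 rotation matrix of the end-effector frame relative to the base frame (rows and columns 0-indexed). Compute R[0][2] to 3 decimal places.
-0.739

End-effector z-axis (col 2 of R) = (-0.7392,0.2803,-0.6124)
R[0][2] = -0.7392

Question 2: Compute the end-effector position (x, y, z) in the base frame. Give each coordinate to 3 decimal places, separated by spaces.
after link 1: o_1 = (-5.0000, 0.0000, 1.0000)
after link 2: o_2 = (-7.5000, 4.3301, 4.0000)
after link 3: o_3 = (-7.8178, 0.8806, 6.8284)
after link 4: o_4 = (-11.4409, -2.8441, 8.2426)
after link 5: o_5 = (-12.2338, -4.9349, 8.2426)
after link 6: o_6 = (-17.4153, -3.2902, 10.3513)

-17.415 -3.290 10.351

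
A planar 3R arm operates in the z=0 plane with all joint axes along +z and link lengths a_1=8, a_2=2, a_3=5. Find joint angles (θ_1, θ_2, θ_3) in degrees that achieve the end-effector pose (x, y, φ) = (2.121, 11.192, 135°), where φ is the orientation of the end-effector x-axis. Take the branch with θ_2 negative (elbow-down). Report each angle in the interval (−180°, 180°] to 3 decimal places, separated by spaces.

wrist centre = target − a_3·(cos φ, sin φ) = (5.6565, 7.6565)
cos θ_2 = (90.6178−8²−2²)/(2·8·2) = 0.7068; θ_2 = -45.0242° (elbow-down)
β = atan2(7.6565,5.6565) = 53.5433°; ψ = atan2(-1.4148,9.4136) = -8.5472°
θ_1 = β − ψ = 62.0906°
θ_3 = φ − θ_1 − θ_2 = 117.9337° (wrapped to (-180°,180°])

62.091 -45.024 117.934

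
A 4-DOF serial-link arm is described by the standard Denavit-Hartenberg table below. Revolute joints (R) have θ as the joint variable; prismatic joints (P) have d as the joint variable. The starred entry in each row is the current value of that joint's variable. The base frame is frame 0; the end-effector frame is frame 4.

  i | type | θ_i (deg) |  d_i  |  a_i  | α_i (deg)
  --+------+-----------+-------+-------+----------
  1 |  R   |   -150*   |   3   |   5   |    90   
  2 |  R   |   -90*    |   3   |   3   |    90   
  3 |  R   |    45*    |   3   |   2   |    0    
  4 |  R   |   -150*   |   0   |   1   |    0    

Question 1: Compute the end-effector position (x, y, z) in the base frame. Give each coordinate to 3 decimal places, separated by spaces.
-3.456 1.986 -1.155

after link 1: o_1 = (-4.3301, -2.5000, 3.0000)
after link 2: o_2 = (-5.8301, 0.0981, 0.0000)
after link 3: o_3 = (-3.9392, 2.8228, -1.4142)
after link 4: o_4 = (-3.4562, 1.9863, -1.1554)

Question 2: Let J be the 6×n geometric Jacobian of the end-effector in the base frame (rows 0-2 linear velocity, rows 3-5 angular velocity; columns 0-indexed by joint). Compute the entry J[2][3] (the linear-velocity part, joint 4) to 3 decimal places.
-0.966

axis z_3 = (0.8660,0.5000,-0.0000); lever o_n−o_3 = (0.4830,-0.8365,0.2588)
cross product → J_v[:, 3] = (0.1294,-0.2241,-0.9659)
J_ω[:, 3] = z_3
entry J[2][3] = -0.9659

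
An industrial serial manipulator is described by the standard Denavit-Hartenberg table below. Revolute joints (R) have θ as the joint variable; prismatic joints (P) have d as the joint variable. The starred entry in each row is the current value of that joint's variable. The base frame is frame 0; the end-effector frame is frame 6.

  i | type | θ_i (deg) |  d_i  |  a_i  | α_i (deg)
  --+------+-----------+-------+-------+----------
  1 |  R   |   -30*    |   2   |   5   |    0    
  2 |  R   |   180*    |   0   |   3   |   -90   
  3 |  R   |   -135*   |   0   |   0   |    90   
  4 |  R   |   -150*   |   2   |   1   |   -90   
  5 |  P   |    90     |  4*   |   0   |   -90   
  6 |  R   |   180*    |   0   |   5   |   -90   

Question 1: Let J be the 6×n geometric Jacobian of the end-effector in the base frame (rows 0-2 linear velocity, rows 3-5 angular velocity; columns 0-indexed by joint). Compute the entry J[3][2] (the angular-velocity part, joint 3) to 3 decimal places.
-0.500

axis z_2 = (-0.5000,-0.8660,0.0000); lever o_n−o_2 = (6.9631,0.5572,-4.1479)
cross product → J_v[:, 2] = (3.5922,-2.0740,5.7516)
J_ω[:, 2] = z_2
entry J[3][2] = -0.5000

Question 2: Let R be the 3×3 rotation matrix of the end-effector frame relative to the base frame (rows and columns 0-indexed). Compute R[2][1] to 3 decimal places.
-0.612

End-effector y-axis (col 1 of R) = (-0.2803,0.7392,-0.6124)
R[2][1] = -0.6124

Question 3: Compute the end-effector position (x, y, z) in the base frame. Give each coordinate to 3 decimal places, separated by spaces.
8.695 -0.443 -2.148

after link 1: o_1 = (4.3301, -2.5000, 2.0000)
after link 2: o_2 = (1.7321, -1.0000, 2.0000)
after link 3: o_3 = (1.7321, -1.0000, 2.0000)
after link 4: o_4 = (2.6765, -0.9679, -0.0266)
after link 5: o_5 = (5.6333, 1.3250, 1.3876)
after link 6: o_6 = (8.6951, -0.4428, -2.1479)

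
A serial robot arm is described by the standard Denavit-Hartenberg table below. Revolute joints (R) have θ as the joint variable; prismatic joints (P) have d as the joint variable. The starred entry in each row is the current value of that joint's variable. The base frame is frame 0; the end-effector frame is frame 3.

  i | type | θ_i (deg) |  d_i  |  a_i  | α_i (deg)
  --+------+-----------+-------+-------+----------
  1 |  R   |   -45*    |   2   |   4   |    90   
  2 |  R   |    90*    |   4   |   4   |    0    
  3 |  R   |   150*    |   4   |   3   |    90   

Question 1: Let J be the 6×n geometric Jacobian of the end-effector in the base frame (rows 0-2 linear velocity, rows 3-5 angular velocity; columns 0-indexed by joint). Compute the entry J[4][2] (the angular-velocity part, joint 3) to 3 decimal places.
-0.707

axis z_2 = (-0.7071,-0.7071,0.0000); lever o_n−o_2 = (-3.8891,-1.7678,-2.5981)
cross product → J_v[:, 2] = (1.8371,-1.8371,-1.5000)
J_ω[:, 2] = z_2
entry J[4][2] = -0.7071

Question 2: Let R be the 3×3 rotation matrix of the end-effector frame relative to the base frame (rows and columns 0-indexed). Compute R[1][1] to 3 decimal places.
-0.707

End-effector y-axis (col 1 of R) = (-0.7071,-0.7071,0.0000)
R[1][1] = -0.7071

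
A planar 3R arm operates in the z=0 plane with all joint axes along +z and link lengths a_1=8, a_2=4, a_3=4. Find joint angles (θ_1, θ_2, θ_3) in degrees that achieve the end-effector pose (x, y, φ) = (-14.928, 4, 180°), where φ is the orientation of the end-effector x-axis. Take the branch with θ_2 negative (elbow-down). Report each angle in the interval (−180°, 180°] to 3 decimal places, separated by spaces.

wrist centre = target − a_3·(cos φ, sin φ) = (-10.9280, 4.0000)
cos θ_2 = (135.4212−8²−4²)/(2·8·4) = 0.8660; θ_2 = -30.0080° (elbow-down)
β = atan2(4.0000,-10.9280) = 159.8957°; ψ = atan2(-2.0005,11.4638) = -9.8987°
θ_1 = β − ψ = 169.7944°
θ_3 = φ − θ_1 − θ_2 = 40.2135° (wrapped to (-180°,180°])

169.794 -30.008 40.214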